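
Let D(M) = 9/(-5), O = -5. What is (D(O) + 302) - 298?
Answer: 11/5 ≈ 2.2000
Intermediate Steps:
D(M) = -9/5 (D(M) = 9*(-⅕) = -9/5)
(D(O) + 302) - 298 = (-9/5 + 302) - 298 = 1501/5 - 298 = 11/5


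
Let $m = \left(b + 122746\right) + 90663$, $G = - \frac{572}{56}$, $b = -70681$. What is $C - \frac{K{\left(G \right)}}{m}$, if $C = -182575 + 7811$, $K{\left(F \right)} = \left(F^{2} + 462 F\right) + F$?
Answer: $- \frac{1629655822385}{9324896} \approx -1.7476 \cdot 10^{5}$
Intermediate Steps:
$G = - \frac{143}{14}$ ($G = \left(-572\right) \frac{1}{56} = - \frac{143}{14} \approx -10.214$)
$K{\left(F \right)} = F^{2} + 463 F$
$m = 142728$ ($m = \left(-70681 + 122746\right) + 90663 = 52065 + 90663 = 142728$)
$C = -174764$
$C - \frac{K{\left(G \right)}}{m} = -174764 - \frac{\left(- \frac{143}{14}\right) \left(463 - \frac{143}{14}\right)}{142728} = -174764 - \left(- \frac{143}{14}\right) \frac{6339}{14} \cdot \frac{1}{142728} = -174764 - \left(- \frac{906477}{196}\right) \frac{1}{142728} = -174764 - - \frac{302159}{9324896} = -174764 + \frac{302159}{9324896} = - \frac{1629655822385}{9324896}$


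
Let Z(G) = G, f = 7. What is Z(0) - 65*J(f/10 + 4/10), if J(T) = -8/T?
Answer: 5200/11 ≈ 472.73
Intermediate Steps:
Z(0) - 65*J(f/10 + 4/10) = 0 - (-520)/(7/10 + 4/10) = 0 - (-520)/(7*(1/10) + 4*(1/10)) = 0 - (-520)/(7/10 + 2/5) = 0 - (-520)/11/10 = 0 - (-520)*10/11 = 0 - 65*(-80/11) = 0 + 5200/11 = 5200/11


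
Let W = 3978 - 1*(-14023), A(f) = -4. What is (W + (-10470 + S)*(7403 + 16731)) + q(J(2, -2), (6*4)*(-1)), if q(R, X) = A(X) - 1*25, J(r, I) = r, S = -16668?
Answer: -654930520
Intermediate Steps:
q(R, X) = -29 (q(R, X) = -4 - 1*25 = -4 - 25 = -29)
W = 18001 (W = 3978 + 14023 = 18001)
(W + (-10470 + S)*(7403 + 16731)) + q(J(2, -2), (6*4)*(-1)) = (18001 + (-10470 - 16668)*(7403 + 16731)) - 29 = (18001 - 27138*24134) - 29 = (18001 - 654948492) - 29 = -654930491 - 29 = -654930520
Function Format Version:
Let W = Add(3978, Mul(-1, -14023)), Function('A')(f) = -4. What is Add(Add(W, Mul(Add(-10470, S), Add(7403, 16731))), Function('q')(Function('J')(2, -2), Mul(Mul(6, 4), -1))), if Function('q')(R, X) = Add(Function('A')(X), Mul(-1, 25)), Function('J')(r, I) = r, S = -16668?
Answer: -654930520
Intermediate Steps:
Function('q')(R, X) = -29 (Function('q')(R, X) = Add(-4, Mul(-1, 25)) = Add(-4, -25) = -29)
W = 18001 (W = Add(3978, 14023) = 18001)
Add(Add(W, Mul(Add(-10470, S), Add(7403, 16731))), Function('q')(Function('J')(2, -2), Mul(Mul(6, 4), -1))) = Add(Add(18001, Mul(Add(-10470, -16668), Add(7403, 16731))), -29) = Add(Add(18001, Mul(-27138, 24134)), -29) = Add(Add(18001, -654948492), -29) = Add(-654930491, -29) = -654930520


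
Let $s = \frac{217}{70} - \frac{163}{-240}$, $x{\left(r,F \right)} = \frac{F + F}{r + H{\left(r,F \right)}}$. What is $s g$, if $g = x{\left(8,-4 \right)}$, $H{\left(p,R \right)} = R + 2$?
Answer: $- \frac{907}{180} \approx -5.0389$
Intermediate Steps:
$H{\left(p,R \right)} = 2 + R$
$x{\left(r,F \right)} = \frac{2 F}{2 + F + r}$ ($x{\left(r,F \right)} = \frac{F + F}{r + \left(2 + F\right)} = \frac{2 F}{2 + F + r}$)
$s = \frac{907}{240}$ ($s = 217 \cdot \frac{1}{70} - - \frac{163}{240} = \frac{31}{10} + \frac{163}{240} = \frac{907}{240} \approx 3.7792$)
$g = - \frac{4}{3}$ ($g = 2 \left(-4\right) \frac{1}{2 - 4 + 8} = 2 \left(-4\right) \frac{1}{6} = - \frac{4}{3} \approx -1.3333$)
$s g = \frac{907}{240} \left(- \frac{4}{3}\right) = - \frac{907}{180}$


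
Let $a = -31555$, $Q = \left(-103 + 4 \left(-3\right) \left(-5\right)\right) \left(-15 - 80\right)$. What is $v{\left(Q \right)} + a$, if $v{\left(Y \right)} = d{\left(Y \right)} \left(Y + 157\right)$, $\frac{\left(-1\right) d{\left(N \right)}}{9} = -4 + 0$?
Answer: $121157$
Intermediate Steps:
$d{\left(N \right)} = 36$ ($d{\left(N \right)} = - 9 \left(-4 + 0\right) = \left(-9\right) \left(-4\right) = 36$)
$Q = 4085$ ($Q = \left(-103 - -60\right) \left(-95\right) = \left(-103 + 60\right) \left(-95\right) = \left(-43\right) \left(-95\right) = 4085$)
$v{\left(Y \right)} = 5652 + 36 Y$ ($v{\left(Y \right)} = 36 \left(Y + 157\right) = 36 \left(157 + Y\right) = 5652 + 36 Y$)
$v{\left(Q \right)} + a = \left(5652 + 36 \cdot 4085\right) - 31555 = \left(5652 + 147060\right) - 31555 = 152712 - 31555 = 121157$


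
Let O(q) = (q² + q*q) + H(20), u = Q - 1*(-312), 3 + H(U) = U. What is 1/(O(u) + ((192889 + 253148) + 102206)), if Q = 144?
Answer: 1/964132 ≈ 1.0372e-6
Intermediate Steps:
H(U) = -3 + U
u = 456 (u = 144 - 1*(-312) = 144 + 312 = 456)
O(q) = 17 + 2*q² (O(q) = (q² + q*q) + (-3 + 20) = (q² + q²) + 17 = 2*q² + 17 = 17 + 2*q²)
1/(O(u) + ((192889 + 253148) + 102206)) = 1/((17 + 2*456²) + ((192889 + 253148) + 102206)) = 1/((17 + 2*207936) + (446037 + 102206)) = 1/((17 + 415872) + 548243) = 1/(415889 + 548243) = 1/964132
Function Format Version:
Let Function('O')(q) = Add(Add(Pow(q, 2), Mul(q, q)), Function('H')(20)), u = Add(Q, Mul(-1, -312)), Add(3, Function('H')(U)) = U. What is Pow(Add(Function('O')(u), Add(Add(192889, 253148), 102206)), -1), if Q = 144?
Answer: Rational(1, 964132) ≈ 1.0372e-6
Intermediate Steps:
Function('H')(U) = Add(-3, U)
u = 456 (u = Add(144, Mul(-1, -312)) = Add(144, 312) = 456)
Function('O')(q) = Add(17, Mul(2, Pow(q, 2))) (Function('O')(q) = Add(Add(Pow(q, 2), Mul(q, q)), Add(-3, 20)) = Add(Add(Pow(q, 2), Pow(q, 2)), 17) = Add(Mul(2, Pow(q, 2)), 17) = Add(17, Mul(2, Pow(q, 2))))
Pow(Add(Function('O')(u), Add(Add(192889, 253148), 102206)), -1) = Pow(Add(Add(17, Mul(2, Pow(456, 2))), Add(Add(192889, 253148), 102206)), -1) = Pow(Add(Add(17, Mul(2, 207936)), Add(446037, 102206)), -1) = Pow(Add(Add(17, 415872), 548243), -1) = Pow(Add(415889, 548243), -1) = Pow(964132, -1) = Rational(1, 964132)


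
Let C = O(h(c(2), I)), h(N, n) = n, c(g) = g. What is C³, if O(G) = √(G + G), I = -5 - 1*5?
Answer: -40*I*√5 ≈ -89.443*I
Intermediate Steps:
I = -10 (I = -5 - 5 = -10)
O(G) = √2*√G (O(G) = √(2*G) = √2*√G)
C = 2*I*√5 (C = √2*√(-10) = √2*(I*√10) = 2*I*√5 ≈ 4.4721*I)
C³ = (2*I*√5)³ = -40*I*√5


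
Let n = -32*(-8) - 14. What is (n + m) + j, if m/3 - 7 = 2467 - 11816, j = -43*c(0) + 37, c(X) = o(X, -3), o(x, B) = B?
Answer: -27618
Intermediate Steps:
c(X) = -3
j = 166 (j = -43*(-3) + 37 = 129 + 37 = 166)
m = -28026 (m = 21 + 3*(2467 - 11816) = 21 + 3*(-9349) = 21 - 28047 = -28026)
n = 242 (n = 256 - 14 = 242)
(n + m) + j = (242 - 28026) + 166 = -27784 + 166 = -27618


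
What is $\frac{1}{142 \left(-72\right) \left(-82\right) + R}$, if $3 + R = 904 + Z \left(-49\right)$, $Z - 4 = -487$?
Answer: $\frac{1}{862936} \approx 1.1588 \cdot 10^{-6}$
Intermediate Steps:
$Z = -483$ ($Z = 4 - 487 = -483$)
$R = 24568$ ($R = -3 + \left(904 - -23667\right) = -3 + \left(904 + 23667\right) = -3 + 24571 = 24568$)
$\frac{1}{142 \left(-72\right) \left(-82\right) + R} = \frac{1}{142 \left(-72\right) \left(-82\right) + 24568} = \frac{1}{\left(-10224\right) \left(-82\right) + 24568} = \frac{1}{838368 + 24568} = \frac{1}{862936}$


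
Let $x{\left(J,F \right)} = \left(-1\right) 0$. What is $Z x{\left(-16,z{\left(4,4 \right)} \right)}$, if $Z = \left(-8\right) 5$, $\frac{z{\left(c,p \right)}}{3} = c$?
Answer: $0$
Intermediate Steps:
$z{\left(c,p \right)} = 3 c$
$x{\left(J,F \right)} = 0$
$Z = -40$
$Z x{\left(-16,z{\left(4,4 \right)} \right)} = \left(-40\right) 0 = 0$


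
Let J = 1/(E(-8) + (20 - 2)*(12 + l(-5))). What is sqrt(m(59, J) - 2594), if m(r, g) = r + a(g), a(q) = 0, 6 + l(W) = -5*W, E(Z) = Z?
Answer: 13*I*sqrt(15) ≈ 50.349*I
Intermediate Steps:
l(W) = -6 - 5*W
J = 1/550 (J = 1/(-8 + (20 - 2)*(12 + (-6 - 5*(-5)))) = 1/(-8 + 18*(12 + (-6 + 25))) = 1/(-8 + 18*(12 + 19)) = 1/(-8 + 18*31) = 1/(-8 + 558) = 1/550 ≈ 0.0018182)
m(r, g) = r (m(r, g) = r + 0 = r)
sqrt(m(59, J) - 2594) = sqrt(59 - 2594) = sqrt(-2535) = 13*I*sqrt(15)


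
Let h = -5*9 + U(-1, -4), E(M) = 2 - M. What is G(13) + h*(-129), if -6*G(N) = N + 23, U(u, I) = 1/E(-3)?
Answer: 28866/5 ≈ 5773.2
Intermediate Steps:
U(u, I) = 1/5 (U(u, I) = 1/(2 - 1*(-3)) = 1/(2 + 3) = 1/5)
h = -224/5 (h = -5*9 + 1/5 = -45 + 1/5 = -224/5 ≈ -44.800)
G(N) = -23/6 - N/6 (G(N) = -(N + 23)/6 = -(23 + N)/6 = -23/6 - N/6)
G(13) + h*(-129) = (-23/6 - 1/6*13) - 224/5*(-129) = (-23/6 - 13/6) + 28896/5 = -6 + 28896/5 = 28866/5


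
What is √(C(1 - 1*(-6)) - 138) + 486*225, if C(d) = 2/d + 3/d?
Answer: 109350 + 31*I*√7/7 ≈ 1.0935e+5 + 11.717*I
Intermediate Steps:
C(d) = 5/d
√(C(1 - 1*(-6)) - 138) + 486*225 = √(5/(1 - 1*(-6)) - 138) + 486*225 = √(5/(1 + 6) - 138) + 109350 = √(5/7 - 138) + 109350 = √(-961/7) + 109350 = 31*I*√7/7 + 109350 = 109350 + 31*I*√7/7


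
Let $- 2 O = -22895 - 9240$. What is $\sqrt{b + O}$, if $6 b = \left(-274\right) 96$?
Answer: $\frac{\sqrt{46734}}{2} \approx 108.09$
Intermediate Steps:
$b = -4384$ ($b = \frac{\left(-274\right) 96}{6} = \frac{1}{6} \left(-26304\right) = -4384$)
$O = \frac{32135}{2}$ ($O = - \frac{-22895 - 9240}{2} = \left(- \frac{1}{2}\right) \left(-32135\right) = \frac{32135}{2} \approx 16068.0$)
$\sqrt{b + O} = \sqrt{-4384 + \frac{32135}{2}} = \sqrt{\frac{23367}{2}} = \frac{\sqrt{46734}}{2}$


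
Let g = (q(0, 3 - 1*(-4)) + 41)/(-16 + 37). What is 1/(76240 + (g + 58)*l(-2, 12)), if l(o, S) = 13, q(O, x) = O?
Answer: 21/1617407 ≈ 1.2984e-5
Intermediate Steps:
g = 41/21 (g = (0 + 41)/(-16 + 37) = 41/21 ≈ 1.9524)
1/(76240 + (g + 58)*l(-2, 12)) = 1/(76240 + (41/21 + 58)*13) = 1/(76240 + (1259/21)*13) = 1/(76240 + 16367/21) = 1/(1617407/21) = 21/1617407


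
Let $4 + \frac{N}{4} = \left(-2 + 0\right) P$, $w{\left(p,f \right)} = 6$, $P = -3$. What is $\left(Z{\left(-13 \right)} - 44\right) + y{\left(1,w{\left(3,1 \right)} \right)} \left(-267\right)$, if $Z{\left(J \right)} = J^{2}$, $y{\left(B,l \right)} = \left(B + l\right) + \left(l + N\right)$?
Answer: $-5482$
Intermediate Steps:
$N = 8$ ($N = -16 + 4 \left(-2 + 0\right) \left(-3\right) = -16 + 4 \left(\left(-2\right) \left(-3\right)\right) = -16 + 4 \cdot 6 = -16 + 24 = 8$)
$y{\left(B,l \right)} = 8 + B + 2 l$ ($y{\left(B,l \right)} = \left(B + l\right) + \left(l + 8\right) = \left(B + l\right) + \left(8 + l\right) = 8 + B + 2 l$)
$\left(Z{\left(-13 \right)} - 44\right) + y{\left(1,w{\left(3,1 \right)} \right)} \left(-267\right) = \left(\left(-13\right)^{2} - 44\right) + \left(8 + 1 + 2 \cdot 6\right) \left(-267\right) = \left(169 - 44\right) + \left(8 + 1 + 12\right) \left(-267\right) = 125 + 21 \left(-267\right) = 125 - 5607 = -5482$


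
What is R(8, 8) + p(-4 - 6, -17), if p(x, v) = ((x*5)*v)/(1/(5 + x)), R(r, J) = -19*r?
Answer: -4402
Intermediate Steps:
p(x, v) = 5*v*x*(5 + x) (p(x, v) = ((5*x)*v)*(5 + x) = (5*v*x)*(5 + x) = 5*v*x*(5 + x))
R(8, 8) + p(-4 - 6, -17) = -19*8 + 5*(-17)*(-4 - 6)*(5 + (-4 - 6)) = -152 + 5*(-17)*(-10)*(5 - 10) = -152 + 5*(-17)*(-10)*(-5) = -152 - 4250 = -4402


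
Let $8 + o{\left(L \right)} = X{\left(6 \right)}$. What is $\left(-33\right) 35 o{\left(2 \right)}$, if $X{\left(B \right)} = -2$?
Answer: $11550$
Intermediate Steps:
$o{\left(L \right)} = -10$ ($o{\left(L \right)} = -8 - 2 = -10$)
$\left(-33\right) 35 o{\left(2 \right)} = \left(-33\right) 35 \left(-10\right) = \left(-1155\right) \left(-10\right) = 11550$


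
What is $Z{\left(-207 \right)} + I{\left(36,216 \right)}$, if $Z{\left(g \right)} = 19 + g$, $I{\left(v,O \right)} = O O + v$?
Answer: $46504$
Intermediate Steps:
$I{\left(v,O \right)} = v + O^{2}$ ($I{\left(v,O \right)} = O^{2} + v = v + O^{2}$)
$Z{\left(-207 \right)} + I{\left(36,216 \right)} = \left(19 - 207\right) + \left(36 + 216^{2}\right) = -188 + \left(36 + 46656\right) = -188 + 46692 = 46504$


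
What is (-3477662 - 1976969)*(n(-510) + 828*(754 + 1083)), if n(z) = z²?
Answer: -9715439640816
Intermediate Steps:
(-3477662 - 1976969)*(n(-510) + 828*(754 + 1083)) = (-3477662 - 1976969)*((-510)² + 828*(754 + 1083)) = -5454631*(260100 + 828*1837) = -5454631*(260100 + 1521036) = -5454631*1781136 = -9715439640816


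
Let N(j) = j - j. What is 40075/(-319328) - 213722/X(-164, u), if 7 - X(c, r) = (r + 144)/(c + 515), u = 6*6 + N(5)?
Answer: -2661659472799/80789984 ≈ -32945.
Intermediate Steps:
N(j) = 0
u = 36 (u = 6*6 + 0 = 36 + 0 = 36)
X(c, r) = 7 - (144 + r)/(515 + c) (X(c, r) = 7 - (r + 144)/(c + 515) = 7 - (144 + r)/(515 + c))
40075/(-319328) - 213722/X(-164, u) = 40075/(-319328) - 213722*(515 - 164)/(3461 - 1*36 + 7*(-164)) = 40075*(-1/319328) - 213722*351/(3461 - 36 - 1148) = -40075/319328 - 213722/((1/351)*2277) = -40075/319328 - 213722/253/39 = -40075/319328 - 213722*39/253 = -40075/319328 - 8335158/253 = -2661659472799/80789984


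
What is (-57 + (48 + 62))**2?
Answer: 2809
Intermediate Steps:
(-57 + (48 + 62))**2 = (-57 + 110)**2 = 53**2 = 2809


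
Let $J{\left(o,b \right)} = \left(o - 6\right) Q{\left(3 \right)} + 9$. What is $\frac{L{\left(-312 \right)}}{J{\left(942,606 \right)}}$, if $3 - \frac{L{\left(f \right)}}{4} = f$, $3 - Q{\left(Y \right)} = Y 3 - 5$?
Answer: $- \frac{140}{103} \approx -1.3592$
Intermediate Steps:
$Q{\left(Y \right)} = 8 - 3 Y$ ($Q{\left(Y \right)} = 3 - \left(Y 3 - 5\right) = 3 - \left(3 Y - 5\right) = 3 - \left(-5 + 3 Y\right) = 8 - 3 Y$)
$L{\left(f \right)} = 12 - 4 f$
$J{\left(o,b \right)} = 15 - o$ ($J{\left(o,b \right)} = \left(o - 6\right) \left(8 - 9\right) + 9 = \left(-6 + o\right) \left(-1\right) + 9 = \left(6 - o\right) + 9 = 15 - o$)
$\frac{L{\left(-312 \right)}}{J{\left(942,606 \right)}} = \frac{12 - -1248}{15 - 942} = \frac{12 + 1248}{15 - 942} = \frac{1260}{-927} = 1260 \left(- \frac{1}{927}\right) = - \frac{140}{103}$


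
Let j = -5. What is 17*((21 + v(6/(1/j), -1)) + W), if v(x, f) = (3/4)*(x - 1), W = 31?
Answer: 1955/4 ≈ 488.75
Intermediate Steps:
v(x, f) = -3/4 + 3*x/4 (v(x, f) = (3*(1/4))*(-1 + x) = 3*(-1 + x)/4 = -3/4 + 3*x/4)
17*((21 + v(6/(1/j), -1)) + W) = 17*((21 + (-3/4 + 3*(6/(1/(-5)))/4)) + 31) = 17*((21 + (-3/4 + 3*(6/(-1/5))/4)) + 31) = 17*((21 + (-3/4 + 3*(6*(-5))/4)) + 31) = 17*((21 + (-3/4 + (3/4)*(-30))) + 31) = 17*((21 + (-3/4 - 45/2)) + 31) = 17*((21 - 93/4) + 31) = 17*(-9/4 + 31) = 17*(115/4) = 1955/4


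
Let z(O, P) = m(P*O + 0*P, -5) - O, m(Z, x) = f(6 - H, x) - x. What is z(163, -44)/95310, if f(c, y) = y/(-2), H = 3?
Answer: -311/190620 ≈ -0.0016315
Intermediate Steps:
f(c, y) = -y/2 (f(c, y) = y*(-½) = -y/2)
m(Z, x) = -3*x/2 (m(Z, x) = -x/2 - x = -3*x/2)
z(O, P) = 15/2 - O (z(O, P) = -3/2*(-5) - O = 15/2 - O)
z(163, -44)/95310 = (15/2 - 1*163)/95310 = (15/2 - 163)*(1/95310) = -311/2*1/95310 = -311/190620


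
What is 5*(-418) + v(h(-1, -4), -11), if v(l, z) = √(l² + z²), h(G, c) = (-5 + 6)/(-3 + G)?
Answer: -2090 + √1937/4 ≈ -2079.0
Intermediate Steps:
h(G, c) = 1/(-3 + G)
5*(-418) + v(h(-1, -4), -11) = 5*(-418) + √((1/(-3 - 1))² + (-11)²) = -2090 + √((1/(-4))² + 121) = -2090 + √((-¼)² + 121) = -2090 + √(1/16 + 121) = -2090 + √(1937/16) = -2090 + √1937/4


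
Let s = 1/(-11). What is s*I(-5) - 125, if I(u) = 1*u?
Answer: -1370/11 ≈ -124.55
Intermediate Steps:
s = -1/11 ≈ -0.090909
I(u) = u
s*I(-5) - 125 = -1/11*(-5) - 125 = 5/11 - 125 = -1370/11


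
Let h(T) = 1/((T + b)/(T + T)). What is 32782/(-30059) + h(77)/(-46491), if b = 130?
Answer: -315486697220/289276904583 ≈ -1.0906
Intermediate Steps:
h(T) = 2*T/(130 + T) (h(T) = 1/((T + 130)/(T + T)) = 1/((130 + T)/((2*T))) = 1/((130 + T)*(1/(2*T))) = 1/((130 + T)/(2*T)) = 2*T/(130 + T))
32782/(-30059) + h(77)/(-46491) = 32782/(-30059) + (2*77/(130 + 77))/(-46491) = 32782*(-1/30059) + (2*77/207)*(-1/46491) = -32782/30059 + (2*77*(1/207))*(-1/46491) = -32782/30059 + (154/207)*(-1/46491) = -32782/30059 - 154/9623637 = -315486697220/289276904583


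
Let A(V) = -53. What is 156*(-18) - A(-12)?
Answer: -2755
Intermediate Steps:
156*(-18) - A(-12) = 156*(-18) - 1*(-53) = -2808 + 53 = -2755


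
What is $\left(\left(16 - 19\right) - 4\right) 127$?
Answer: $-889$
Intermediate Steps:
$\left(\left(16 - 19\right) - 4\right) 127 = \left(-3 - 4\right) 127 = \left(-7\right) 127 = -889$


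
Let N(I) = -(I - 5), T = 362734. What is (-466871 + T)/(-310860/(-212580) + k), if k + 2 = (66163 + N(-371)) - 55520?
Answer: -122985797/13012804 ≈ -9.4511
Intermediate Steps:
N(I) = 5 - I (N(I) = -(-5 + I) = 5 - I)
k = 11017 (k = -2 + ((66163 + (5 - 1*(-371))) - 55520) = -2 + ((66163 + (5 + 371)) - 55520) = -2 + ((66163 + 376) - 55520) = -2 + (66539 - 55520) = -2 + 11019 = 11017)
(-466871 + T)/(-310860/(-212580) + k) = (-466871 + 362734)/(-310860/(-212580) + 11017) = -104137/(-310860*(-1/212580) + 11017) = -104137/(1727/1181 + 11017) = -104137/13012804/1181 = -104137*1181/13012804 = -122985797/13012804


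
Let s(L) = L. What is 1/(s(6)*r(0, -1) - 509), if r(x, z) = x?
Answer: -1/509 ≈ -0.0019646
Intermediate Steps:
1/(s(6)*r(0, -1) - 509) = 1/(6*0 - 509) = 1/(0 - 509) = 1/(-509) = -1/509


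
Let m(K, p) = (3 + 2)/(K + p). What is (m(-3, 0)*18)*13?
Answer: -390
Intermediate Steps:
m(K, p) = 5/(K + p)
(m(-3, 0)*18)*13 = ((5/(-3 + 0))*18)*13 = ((5/(-3))*18)*13 = ((5*(-⅓))*18)*13 = -5/3*18*13 = -30*13 = -390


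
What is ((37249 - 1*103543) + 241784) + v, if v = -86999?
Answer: 88491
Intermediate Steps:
((37249 - 1*103543) + 241784) + v = ((37249 - 1*103543) + 241784) - 86999 = ((37249 - 103543) + 241784) - 86999 = (-66294 + 241784) - 86999 = 175490 - 86999 = 88491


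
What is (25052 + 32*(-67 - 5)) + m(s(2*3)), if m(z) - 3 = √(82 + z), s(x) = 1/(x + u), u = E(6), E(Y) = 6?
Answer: 22751 + √2955/6 ≈ 22760.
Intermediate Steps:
u = 6
s(x) = 1/(6 + x) (s(x) = 1/(x + 6) = 1/(6 + x))
m(z) = 3 + √(82 + z)
(25052 + 32*(-67 - 5)) + m(s(2*3)) = (25052 + 32*(-67 - 5)) + (3 + √(82 + 1/(6 + 2*3))) = (25052 + 32*(-72)) + (3 + √(82 + 1/(6 + 6))) = (25052 - 2304) + (3 + √(82 + 1/12)) = 22748 + (3 + √(82 + 1/12)) = 22748 + (3 + √(985/12)) = 22748 + (3 + √2955/6) = 22751 + √2955/6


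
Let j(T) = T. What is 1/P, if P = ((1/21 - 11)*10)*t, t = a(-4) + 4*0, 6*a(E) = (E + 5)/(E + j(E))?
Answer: 252/575 ≈ 0.43826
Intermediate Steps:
a(E) = (5 + E)/(12*E) (a(E) = ((E + 5)/(E + E))/6 = ((5 + E)/((2*E)))/6 = ((5 + E)*(1/(2*E)))/6 = ((5 + E)/(2*E))/6 = (5 + E)/(12*E))
t = -1/48 (t = (1/12)*(5 - 4)/(-4) + 4*0 = (1/12)*(-¼)*1 + 0 = -1/48 + 0 = -1/48 ≈ -0.020833)
P = 575/252 (P = ((1/21 - 11)*10)*(-1/48) = -230/21*10*(-1/48) = -2300/21*(-1/48) = 575/252 ≈ 2.2817)
1/P = 1/(575/252) = 252/575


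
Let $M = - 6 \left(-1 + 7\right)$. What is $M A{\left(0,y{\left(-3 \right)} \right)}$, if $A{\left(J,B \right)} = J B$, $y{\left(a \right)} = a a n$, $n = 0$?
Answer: $0$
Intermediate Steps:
$M = -36$ ($M = \left(-6\right) 6 = -36$)
$y{\left(a \right)} = 0$ ($y{\left(a \right)} = a a 0 = a^{2} \cdot 0 = 0$)
$A{\left(J,B \right)} = B J$
$M A{\left(0,y{\left(-3 \right)} \right)} = - 36 \cdot 0 \cdot 0 = \left(-36\right) 0 = 0$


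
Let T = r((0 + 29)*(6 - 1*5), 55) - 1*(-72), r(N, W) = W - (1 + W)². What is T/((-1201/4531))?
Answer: 13633779/1201 ≈ 11352.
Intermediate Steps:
T = -3009 (T = (55 - (1 + 55)²) - 1*(-72) = (55 - 1*56²) + 72 = (55 - 1*3136) + 72 = (55 - 3136) + 72 = -3081 + 72 = -3009)
T/((-1201/4531)) = -3009/((-1201/4531)) = -3009/((-1201*1/4531)) = -3009/(-1201/4531) = -3009*(-4531/1201) = 13633779/1201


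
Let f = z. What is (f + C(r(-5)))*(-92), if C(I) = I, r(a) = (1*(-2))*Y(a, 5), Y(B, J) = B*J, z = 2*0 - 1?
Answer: -4508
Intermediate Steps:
z = -1 (z = 0 - 1 = -1)
f = -1
r(a) = -10*a (r(a) = (1*(-2))*(a*5) = -10*a)
(f + C(r(-5)))*(-92) = (-1 - 10*(-5))*(-92) = (-1 + 50)*(-92) = 49*(-92) = -4508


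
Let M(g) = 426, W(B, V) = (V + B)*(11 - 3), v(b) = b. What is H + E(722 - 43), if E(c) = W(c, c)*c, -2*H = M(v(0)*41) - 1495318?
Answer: 8124102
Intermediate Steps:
W(B, V) = 8*B + 8*V (W(B, V) = (B + V)*8 = 8*B + 8*V)
H = 747446 (H = -(426 - 1495318)/2 = -1/2*(-1494892) = 747446)
E(c) = 16*c**2 (E(c) = (8*c + 8*c)*c = (16*c)*c = 16*c**2)
H + E(722 - 43) = 747446 + 16*(722 - 43)**2 = 747446 + 16*679**2 = 747446 + 16*461041 = 747446 + 7376656 = 8124102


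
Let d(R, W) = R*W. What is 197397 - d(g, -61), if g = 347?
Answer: 218564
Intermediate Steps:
197397 - d(g, -61) = 197397 - 347*(-61) = 197397 - 1*(-21167) = 197397 + 21167 = 218564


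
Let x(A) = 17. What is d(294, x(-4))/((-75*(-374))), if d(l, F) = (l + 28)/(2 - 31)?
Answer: -161/406725 ≈ -0.00039584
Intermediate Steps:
d(l, F) = -28/29 - l/29 (d(l, F) = (28 + l)/(-29) = (28 + l)*(-1/29) = -28/29 - l/29)
d(294, x(-4))/((-75*(-374))) = (-28/29 - 1/29*294)/((-75*(-374))) = (-28/29 - 294/29)/28050 = -322/29*1/28050 = -161/406725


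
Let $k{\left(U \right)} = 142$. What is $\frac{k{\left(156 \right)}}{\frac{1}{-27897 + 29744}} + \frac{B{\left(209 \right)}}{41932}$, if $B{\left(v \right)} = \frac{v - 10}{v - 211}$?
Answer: $\frac{21995346537}{83864} \approx 2.6227 \cdot 10^{5}$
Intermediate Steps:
$B{\left(v \right)} = \frac{-10 + v}{-211 + v}$
$\frac{k{\left(156 \right)}}{\frac{1}{-27897 + 29744}} + \frac{B{\left(209 \right)}}{41932} = \frac{142}{\frac{1}{-27897 + 29744}} + \frac{\frac{1}{-211 + 209} \left(-10 + 209\right)}{41932} = \frac{142}{\frac{1}{1847}} + \frac{1}{-2} \cdot 199 \cdot \frac{1}{41932} = 142 \frac{1}{\frac{1}{1847}} + \left(- \frac{1}{2}\right) 199 \cdot \frac{1}{41932} = 142 \cdot 1847 - \frac{199}{83864} = 262274 - \frac{199}{83864} = \frac{21995346537}{83864}$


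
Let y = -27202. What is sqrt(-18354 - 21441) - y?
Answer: 27202 + I*sqrt(39795) ≈ 27202.0 + 199.49*I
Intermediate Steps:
sqrt(-18354 - 21441) - y = sqrt(-18354 - 21441) - 1*(-27202) = sqrt(-39795) + 27202 = I*sqrt(39795) + 27202 = 27202 + I*sqrt(39795)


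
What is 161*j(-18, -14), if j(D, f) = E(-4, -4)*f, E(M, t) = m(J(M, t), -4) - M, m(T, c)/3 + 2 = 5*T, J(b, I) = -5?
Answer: 173558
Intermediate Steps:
m(T, c) = -6 + 15*T (m(T, c) = -6 + 3*(5*T) = -6 + 15*T)
E(M, t) = -81 - M (E(M, t) = (-6 + 15*(-5)) - M = (-6 - 75) - M = -81 - M)
j(D, f) = -77*f (j(D, f) = (-81 - 1*(-4))*f = (-81 + 4)*f = -77*f)
161*j(-18, -14) = 161*(-77*(-14)) = 161*1078 = 173558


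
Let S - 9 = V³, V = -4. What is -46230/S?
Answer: 9246/11 ≈ 840.54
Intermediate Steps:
S = -55 (S = 9 + (-4)³ = 9 - 64 = -55)
-46230/S = -46230/(-55) = -46230*(-1/55) = 9246/11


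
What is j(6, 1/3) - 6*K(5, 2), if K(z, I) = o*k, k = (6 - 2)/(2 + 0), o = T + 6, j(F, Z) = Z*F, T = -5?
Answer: -10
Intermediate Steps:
j(F, Z) = F*Z
o = 1 (o = -5 + 6 = 1)
k = 2 (k = 4/2 = 4*(½) = 2)
K(z, I) = 2 (K(z, I) = 1*2 = 2)
j(6, 1/3) - 6*K(5, 2) = 6/3 - 6*2 = 6*(⅓) - 12 = 2 - 12 = -10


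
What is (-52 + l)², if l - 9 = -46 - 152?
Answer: 58081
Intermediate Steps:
l = -189 (l = 9 + (-46 - 152) = 9 - 198 = -189)
(-52 + l)² = (-52 - 189)² = (-241)² = 58081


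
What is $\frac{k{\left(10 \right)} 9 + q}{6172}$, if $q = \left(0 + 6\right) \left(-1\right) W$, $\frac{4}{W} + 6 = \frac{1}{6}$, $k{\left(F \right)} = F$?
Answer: $\frac{1647}{108010} \approx 0.015249$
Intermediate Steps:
$W = - \frac{24}{35}$ ($W = \frac{4}{-6 + \frac{1}{6}} = \frac{4}{- \frac{35}{6}} = 4 \left(- \frac{6}{35}\right) = - \frac{24}{35} \approx -0.68571$)
$q = \frac{144}{35}$ ($q = \left(0 + 6\right) \left(-1\right) \left(- \frac{24}{35}\right) = 6 \left(-1\right) \left(- \frac{24}{35}\right) = \left(-6\right) \left(- \frac{24}{35}\right) = \frac{144}{35} \approx 4.1143$)
$\frac{k{\left(10 \right)} 9 + q}{6172} = \frac{10 \cdot 9 + \frac{144}{35}}{6172} = \left(90 + \frac{144}{35}\right) \frac{1}{6172} = \frac{3294}{35} \cdot \frac{1}{6172} = \frac{1647}{108010}$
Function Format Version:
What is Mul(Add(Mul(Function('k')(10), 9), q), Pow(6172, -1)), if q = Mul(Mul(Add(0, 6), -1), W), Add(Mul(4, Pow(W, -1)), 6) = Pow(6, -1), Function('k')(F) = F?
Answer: Rational(1647, 108010) ≈ 0.015249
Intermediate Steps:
W = Rational(-24, 35) (W = Mul(4, Pow(Add(-6, Pow(6, -1)), -1)) = Mul(4, Pow(Add(-6, Rational(1, 6)), -1)) = Mul(4, Pow(Rational(-35, 6), -1)) = Mul(4, Rational(-6, 35)) = Rational(-24, 35) ≈ -0.68571)
q = Rational(144, 35) (q = Mul(Mul(Add(0, 6), -1), Rational(-24, 35)) = Mul(Mul(6, -1), Rational(-24, 35)) = Mul(-6, Rational(-24, 35)) = Rational(144, 35) ≈ 4.1143)
Mul(Add(Mul(Function('k')(10), 9), q), Pow(6172, -1)) = Mul(Add(Mul(10, 9), Rational(144, 35)), Pow(6172, -1)) = Mul(Add(90, Rational(144, 35)), Rational(1, 6172)) = Mul(Rational(3294, 35), Rational(1, 6172)) = Rational(1647, 108010)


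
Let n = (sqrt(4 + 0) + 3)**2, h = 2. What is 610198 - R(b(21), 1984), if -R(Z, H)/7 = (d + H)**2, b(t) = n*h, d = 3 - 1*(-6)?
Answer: 28414541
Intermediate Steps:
n = 25 (n = (sqrt(4) + 3)**2 = (2 + 3)**2 = 5**2 = 25)
d = 9 (d = 3 + 6 = 9)
b(t) = 50 (b(t) = 25*2 = 50)
R(Z, H) = -7*(9 + H)**2
610198 - R(b(21), 1984) = 610198 - (-7)*(9 + 1984)**2 = 610198 - (-7)*1993**2 = 610198 - (-7)*3972049 = 610198 - 1*(-27804343) = 610198 + 27804343 = 28414541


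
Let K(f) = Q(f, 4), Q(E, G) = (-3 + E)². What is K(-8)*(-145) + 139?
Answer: -17406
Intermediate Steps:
K(f) = (-3 + f)²
K(-8)*(-145) + 139 = (-3 - 8)²*(-145) + 139 = (-11)²*(-145) + 139 = 121*(-145) + 139 = -17545 + 139 = -17406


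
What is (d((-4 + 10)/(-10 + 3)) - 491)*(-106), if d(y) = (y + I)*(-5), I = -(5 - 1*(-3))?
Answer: 331462/7 ≈ 47352.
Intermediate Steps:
I = -8 (I = -(5 + 3) = -1*8 = -8)
d(y) = 40 - 5*y (d(y) = (y - 8)*(-5) = (-8 + y)*(-5) = 40 - 5*y)
(d((-4 + 10)/(-10 + 3)) - 491)*(-106) = ((40 - 5*(-4 + 10)/(-10 + 3)) - 491)*(-106) = ((40 - 30/(-7)) - 491)*(-106) = ((40 - 30*(-1)/7) - 491)*(-106) = ((40 - 5*(-6/7)) - 491)*(-106) = ((40 + 30/7) - 491)*(-106) = (310/7 - 491)*(-106) = -3127/7*(-106) = 331462/7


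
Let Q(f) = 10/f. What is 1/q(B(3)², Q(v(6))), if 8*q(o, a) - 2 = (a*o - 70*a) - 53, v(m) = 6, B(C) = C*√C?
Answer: -3/46 ≈ -0.065217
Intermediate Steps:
B(C) = C^(3/2)
q(o, a) = -51/8 - 35*a/4 + a*o/8 (q(o, a) = ¼ + ((a*o - 70*a) - 53)/8 = ¼ + ((-70*a + a*o) - 53)/8 = ¼ + (-53 - 70*a + a*o)/8 = ¼ + (-53/8 - 35*a/4 + a*o/8) = -51/8 - 35*a/4 + a*o/8)
1/q(B(3)², Q(v(6))) = 1/(-51/8 - 175/(2*6) + (10/6)*(3^(3/2))²/8) = 1/(-51/8 - 175/(2*6) + (10*(⅙))*(3*√3)²/8) = 1/(-51/8 - 35/4*5/3 + (⅛)*(5/3)*27) = 1/(-51/8 - 175/12 + 45/8) = 1/(-46/3) = -3/46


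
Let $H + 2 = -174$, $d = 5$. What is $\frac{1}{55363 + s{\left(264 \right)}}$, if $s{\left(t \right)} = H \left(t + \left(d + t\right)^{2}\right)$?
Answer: $- \frac{1}{12726637} \approx -7.8575 \cdot 10^{-8}$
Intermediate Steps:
$H = -176$ ($H = -2 - 174 = -176$)
$s{\left(t \right)} = - 176 t - 176 \left(5 + t\right)^{2}$ ($s{\left(t \right)} = - 176 \left(t + \left(5 + t\right)^{2}\right) = - 176 t - 176 \left(5 + t\right)^{2}$)
$\frac{1}{55363 + s{\left(264 \right)}} = \frac{1}{55363 - \left(46464 + 176 \left(5 + 264\right)^{2}\right)} = \frac{1}{55363 - \left(46464 + 176 \cdot 269^{2}\right)} = \frac{1}{55363 - 12782000} = \frac{1}{-12726637} = - \frac{1}{12726637}$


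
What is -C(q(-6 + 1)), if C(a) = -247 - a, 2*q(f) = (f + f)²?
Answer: 297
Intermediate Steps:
q(f) = 2*f² (q(f) = (f + f)²/2 = (2*f)²/2 = (4*f²)/2 = 2*f²)
-C(q(-6 + 1)) = -(-247 - 2*(-6 + 1)²) = -(-247 - 2*(-5)²) = -(-247 - 2*25) = -(-247 - 1*50) = -(-247 - 50) = -1*(-297) = 297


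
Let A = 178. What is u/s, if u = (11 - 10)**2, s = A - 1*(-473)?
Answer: 1/651 ≈ 0.0015361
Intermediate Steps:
s = 651 (s = 178 - 1*(-473) = 178 + 473 = 651)
u = 1 (u = 1**2 = 1)
u/s = 1/651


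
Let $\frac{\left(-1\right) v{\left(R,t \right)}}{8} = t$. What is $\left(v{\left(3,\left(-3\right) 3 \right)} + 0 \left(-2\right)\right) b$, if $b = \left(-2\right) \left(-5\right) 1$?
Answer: $720$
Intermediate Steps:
$b = 10$ ($b = 10 \cdot 1 = 10$)
$v{\left(R,t \right)} = - 8 t$
$\left(v{\left(3,\left(-3\right) 3 \right)} + 0 \left(-2\right)\right) b = \left(- 8 \left(\left(-3\right) 3\right) + 0 \left(-2\right)\right) 10 = \left(\left(-8\right) \left(-9\right) + 0\right) 10 = \left(72 + 0\right) 10 = 72 \cdot 10 = 720$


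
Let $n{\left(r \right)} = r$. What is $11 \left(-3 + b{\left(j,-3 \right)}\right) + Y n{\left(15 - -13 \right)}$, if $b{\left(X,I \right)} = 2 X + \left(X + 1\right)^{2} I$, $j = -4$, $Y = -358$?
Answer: $-10442$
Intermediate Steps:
$b{\left(X,I \right)} = 2 X + I \left(1 + X\right)^{2}$ ($b{\left(X,I \right)} = 2 X + \left(1 + X\right)^{2} I = 2 X + I \left(1 + X\right)^{2}$)
$11 \left(-3 + b{\left(j,-3 \right)}\right) + Y n{\left(15 - -13 \right)} = 11 \left(-3 + \left(2 \left(-4\right) - 3 \left(1 - 4\right)^{2}\right)\right) - 358 \left(15 - -13\right) = 11 \left(-3 - \left(8 + 3 \left(-3\right)^{2}\right)\right) - 358 \left(15 + 13\right) = 11 \left(-3 - 35\right) - 10024 = 11 \left(-38\right) - 10024 = -418 - 10024 = -10442$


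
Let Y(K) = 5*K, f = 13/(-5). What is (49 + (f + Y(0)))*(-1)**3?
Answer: -232/5 ≈ -46.400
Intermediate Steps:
f = -13/5 (f = 13*(-1/5) = -13/5 ≈ -2.6000)
(49 + (f + Y(0)))*(-1)**3 = (49 + (-13/5 + 5*0))*(-1)**3 = (49 + (-13/5 + 0))*(-1) = (49 - 13/5)*(-1) = (232/5)*(-1) = -232/5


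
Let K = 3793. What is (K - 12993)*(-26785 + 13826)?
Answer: 119222800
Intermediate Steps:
(K - 12993)*(-26785 + 13826) = (3793 - 12993)*(-26785 + 13826) = -9200*(-12959) = 119222800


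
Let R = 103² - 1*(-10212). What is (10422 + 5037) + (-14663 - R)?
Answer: -20025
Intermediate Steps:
R = 20821 (R = 10609 + 10212 = 20821)
(10422 + 5037) + (-14663 - R) = (10422 + 5037) + (-14663 - 1*20821) = 15459 + (-14663 - 20821) = 15459 - 35484 = -20025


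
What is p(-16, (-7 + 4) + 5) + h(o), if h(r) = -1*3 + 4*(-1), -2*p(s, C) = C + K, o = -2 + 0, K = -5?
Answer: -11/2 ≈ -5.5000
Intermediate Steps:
o = -2
p(s, C) = 5/2 - C/2 (p(s, C) = -(C - 5)/2 = -(-5 + C)/2 = 5/2 - C/2)
h(r) = -7 (h(r) = -3 - 4 = -7)
p(-16, (-7 + 4) + 5) + h(o) = (5/2 - ((-7 + 4) + 5)/2) - 7 = (5/2 - (-3 + 5)/2) - 7 = (5/2 - ½*2) - 7 = (5/2 - 1) - 7 = 3/2 - 7 = -11/2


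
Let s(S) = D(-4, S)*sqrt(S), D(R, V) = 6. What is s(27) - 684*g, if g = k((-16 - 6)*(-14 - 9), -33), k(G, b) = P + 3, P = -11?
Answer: 5472 + 18*sqrt(3) ≈ 5503.2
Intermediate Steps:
k(G, b) = -8 (k(G, b) = -11 + 3 = -8)
g = -8
s(S) = 6*sqrt(S)
s(27) - 684*g = 6*sqrt(27) - 684*(-8) = 6*(3*sqrt(3)) + 5472 = 18*sqrt(3) + 5472 = 5472 + 18*sqrt(3)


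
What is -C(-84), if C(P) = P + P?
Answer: 168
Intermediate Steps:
C(P) = 2*P
-C(-84) = -2*(-84) = -1*(-168) = 168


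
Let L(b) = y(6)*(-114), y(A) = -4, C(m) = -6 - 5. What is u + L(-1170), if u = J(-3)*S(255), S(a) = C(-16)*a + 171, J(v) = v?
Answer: 8358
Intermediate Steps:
C(m) = -11
S(a) = 171 - 11*a (S(a) = -11*a + 171 = 171 - 11*a)
u = 7902 (u = -3*(171 - 11*255) = -3*(171 - 2805) = -3*(-2634) = 7902)
L(b) = 456 (L(b) = -4*(-114) = 456)
u + L(-1170) = 7902 + 456 = 8358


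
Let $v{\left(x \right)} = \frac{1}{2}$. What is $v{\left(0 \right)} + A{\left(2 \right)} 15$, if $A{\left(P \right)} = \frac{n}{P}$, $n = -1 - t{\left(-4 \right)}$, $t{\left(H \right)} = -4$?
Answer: $23$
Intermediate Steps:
$v{\left(x \right)} = \frac{1}{2}$
$n = 3$ ($n = -1 - -4 = -1 + 4 = 3$)
$A{\left(P \right)} = \frac{3}{P}$
$v{\left(0 \right)} + A{\left(2 \right)} 15 = \frac{1}{2} + \frac{3}{2} \cdot 15 = \frac{1}{2} + \frac{45}{2} = 23$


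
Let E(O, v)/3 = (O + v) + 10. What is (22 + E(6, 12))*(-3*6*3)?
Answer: -5724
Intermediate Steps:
E(O, v) = 30 + 3*O + 3*v (E(O, v) = 3*((O + v) + 10) = 3*(10 + O + v) = 30 + 3*O + 3*v)
(22 + E(6, 12))*(-3*6*3) = (22 + (30 + 3*6 + 3*12))*(-3*6*3) = (22 + (30 + 18 + 36))*(-18*3) = (22 + 84)*(-54) = 106*(-54) = -5724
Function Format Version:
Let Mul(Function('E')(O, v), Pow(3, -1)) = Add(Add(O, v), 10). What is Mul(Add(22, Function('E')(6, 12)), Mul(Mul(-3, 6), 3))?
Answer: -5724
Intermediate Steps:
Function('E')(O, v) = Add(30, Mul(3, O), Mul(3, v)) (Function('E')(O, v) = Mul(3, Add(Add(O, v), 10)) = Mul(3, Add(10, O, v)) = Add(30, Mul(3, O), Mul(3, v)))
Mul(Add(22, Function('E')(6, 12)), Mul(Mul(-3, 6), 3)) = Mul(Add(22, Add(30, Mul(3, 6), Mul(3, 12))), Mul(Mul(-3, 6), 3)) = Mul(Add(22, Add(30, 18, 36)), Mul(-18, 3)) = Mul(Add(22, 84), -54) = Mul(106, -54) = -5724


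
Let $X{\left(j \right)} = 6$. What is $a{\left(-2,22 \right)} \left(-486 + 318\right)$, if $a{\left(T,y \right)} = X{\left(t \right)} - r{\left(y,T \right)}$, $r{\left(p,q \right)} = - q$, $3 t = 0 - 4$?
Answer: $-672$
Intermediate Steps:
$t = - \frac{4}{3}$ ($t = \frac{0 - 4}{3} = \frac{1}{3} \left(-4\right) = - \frac{4}{3} \approx -1.3333$)
$a{\left(T,y \right)} = 6 + T$ ($a{\left(T,y \right)} = 6 - - T = 6 + T$)
$a{\left(-2,22 \right)} \left(-486 + 318\right) = \left(6 - 2\right) \left(-486 + 318\right) = 4 \left(-168\right) = -672$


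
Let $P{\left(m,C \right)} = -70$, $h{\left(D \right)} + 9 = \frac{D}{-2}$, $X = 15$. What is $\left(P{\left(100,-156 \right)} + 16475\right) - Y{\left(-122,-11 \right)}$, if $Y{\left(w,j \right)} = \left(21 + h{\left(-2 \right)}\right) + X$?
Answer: $16377$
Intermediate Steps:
$h{\left(D \right)} = -9 - \frac{D}{2}$ ($h{\left(D \right)} = -9 + \frac{D}{-2} = -9 + D \left(- \frac{1}{2}\right) = -9 - \frac{D}{2}$)
$Y{\left(w,j \right)} = 28$ ($Y{\left(w,j \right)} = \left(21 - 8\right) + 15 = 13 + 15 = 28$)
$\left(P{\left(100,-156 \right)} + 16475\right) - Y{\left(-122,-11 \right)} = \left(-70 + 16475\right) - 28 = 16405 - 28 = 16377$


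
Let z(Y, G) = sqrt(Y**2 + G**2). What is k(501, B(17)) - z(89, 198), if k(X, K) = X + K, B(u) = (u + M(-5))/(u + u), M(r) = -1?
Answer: 8525/17 - 5*sqrt(1885) ≈ 284.39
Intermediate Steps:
z(Y, G) = sqrt(G**2 + Y**2)
B(u) = (-1 + u)/(2*u) (B(u) = (u - 1)/(u + u) = (-1 + u)/((2*u)) = (-1 + u)*(1/(2*u)) = (-1 + u)/(2*u))
k(X, K) = K + X
k(501, B(17)) - z(89, 198) = ((1/2)*(-1 + 17)/17 + 501) - sqrt(198**2 + 89**2) = ((1/2)*(1/17)*16 + 501) - sqrt(39204 + 7921) = (8/17 + 501) - sqrt(47125) = 8525/17 - 5*sqrt(1885)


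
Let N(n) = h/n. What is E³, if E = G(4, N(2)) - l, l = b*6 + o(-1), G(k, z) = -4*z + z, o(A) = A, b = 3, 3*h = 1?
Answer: -42875/8 ≈ -5359.4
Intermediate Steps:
h = ⅓ (h = (⅓)*1 = ⅓ ≈ 0.33333)
N(n) = 1/(3*n)
G(k, z) = -3*z
l = 17 (l = 3*6 - 1 = 18 - 1 = 17)
E = -35/2 (E = -1/2 - 1*17 = -1/2 - 17 = -3*⅙ - 17 = -½ - 17 = -35/2 ≈ -17.500)
E³ = (-35/2)³ = -42875/8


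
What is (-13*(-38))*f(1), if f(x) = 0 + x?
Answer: 494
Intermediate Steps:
f(x) = x
(-13*(-38))*f(1) = -13*(-38)*1 = 494*1 = 494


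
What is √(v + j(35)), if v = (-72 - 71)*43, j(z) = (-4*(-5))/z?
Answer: I*√301273/7 ≈ 78.412*I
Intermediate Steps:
j(z) = 20/z
v = -6149 (v = -143*43 = -6149)
√(v + j(35)) = √(-6149 + 20/35) = √(-6149 + 20*(1/35)) = √(-6149 + 4/7) = √(-43039/7) = I*√301273/7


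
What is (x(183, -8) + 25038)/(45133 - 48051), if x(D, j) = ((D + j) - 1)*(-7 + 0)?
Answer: -11910/1459 ≈ -8.1631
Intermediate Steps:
x(D, j) = 7 - 7*D - 7*j (x(D, j) = (-1 + D + j)*(-7) = 7 - 7*D - 7*j)
(x(183, -8) + 25038)/(45133 - 48051) = ((7 - 7*183 - 7*(-8)) + 25038)/(45133 - 48051) = ((7 - 1281 + 56) + 25038)/(-2918) = (-1218 + 25038)*(-1/2918) = 23820*(-1/2918) = -11910/1459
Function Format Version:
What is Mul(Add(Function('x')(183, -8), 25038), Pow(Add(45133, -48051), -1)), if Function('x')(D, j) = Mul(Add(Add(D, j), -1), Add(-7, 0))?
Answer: Rational(-11910, 1459) ≈ -8.1631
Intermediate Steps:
Function('x')(D, j) = Add(7, Mul(-7, D), Mul(-7, j)) (Function('x')(D, j) = Mul(Add(-1, D, j), -7) = Add(7, Mul(-7, D), Mul(-7, j)))
Mul(Add(Function('x')(183, -8), 25038), Pow(Add(45133, -48051), -1)) = Mul(Add(Add(7, Mul(-7, 183), Mul(-7, -8)), 25038), Pow(Add(45133, -48051), -1)) = Mul(Add(Add(7, -1281, 56), 25038), Pow(-2918, -1)) = Mul(Add(-1218, 25038), Rational(-1, 2918)) = Mul(23820, Rational(-1, 2918)) = Rational(-11910, 1459)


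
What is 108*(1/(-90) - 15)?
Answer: -8106/5 ≈ -1621.2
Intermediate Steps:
108*(1/(-90) - 15) = 108*(-1/90 - 15) = 108*(-1351/90) = -8106/5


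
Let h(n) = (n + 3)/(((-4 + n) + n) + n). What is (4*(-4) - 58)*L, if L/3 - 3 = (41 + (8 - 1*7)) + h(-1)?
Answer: -69486/7 ≈ -9926.6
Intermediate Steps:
h(n) = (3 + n)/(-4 + 3*n) (h(n) = (3 + n)/((-4 + 2*n) + n) = (3 + n)/(-4 + 3*n))
L = 939/7 (L = 9 + 3*((41 + (8 - 1*7)) + (3 - 1)/(-4 + 3*(-1))) = 9 + 3*((41 + (8 - 7)) + 2/(-4 - 3)) = 9 + 3*((41 + 1) + 2/(-7)) = 9 + 3*(42 - ⅐*2) = 9 + 3*(42 - 2/7) = 9 + 3*(292/7) = 9 + 876/7 = 939/7 ≈ 134.14)
(4*(-4) - 58)*L = (4*(-4) - 58)*(939/7) = (-16 - 58)*(939/7) = -74*939/7 = -69486/7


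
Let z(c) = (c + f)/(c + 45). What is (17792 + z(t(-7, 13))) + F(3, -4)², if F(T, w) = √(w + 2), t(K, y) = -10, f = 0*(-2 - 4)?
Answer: 124528/7 ≈ 17790.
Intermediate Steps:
f = 0 (f = 0*(-6) = 0)
F(T, w) = √(2 + w)
z(c) = c/(45 + c) (z(c) = (c + 0)/(c + 45) = c/(45 + c))
(17792 + z(t(-7, 13))) + F(3, -4)² = (17792 - 10/(45 - 10)) + (√(2 - 4))² = (17792 - 10/35) + (√(-2))² = (17792 - 10*1/35) + (I*√2)² = (17792 - 2/7) - 2 = 124542/7 - 2 = 124528/7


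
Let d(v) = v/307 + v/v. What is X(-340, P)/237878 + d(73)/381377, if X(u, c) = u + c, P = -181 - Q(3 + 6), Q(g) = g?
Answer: -30981729015/13925703893921 ≈ -0.0022248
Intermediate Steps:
d(v) = 1 + v/307 (d(v) = v*(1/307) + 1 = v/307 + 1 = 1 + v/307)
P = -190 (P = -181 - (3 + 6) = -181 - 1*9 = -181 - 9 = -190)
X(u, c) = c + u
X(-340, P)/237878 + d(73)/381377 = (-190 - 340)/237878 + (1 + (1/307)*73)/381377 = -530*1/237878 + (1 + 73/307)*(1/381377) = -265/118939 + (380/307)*(1/381377) = -265/118939 + 380/117082739 = -30981729015/13925703893921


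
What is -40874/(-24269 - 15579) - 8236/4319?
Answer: -75826661/86051756 ≈ -0.88118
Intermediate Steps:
-40874/(-24269 - 15579) - 8236/4319 = -40874/(-39848) - 8236*1/4319 = -40874*(-1/39848) - 8236/4319 = 20437/19924 - 8236/4319 = -75826661/86051756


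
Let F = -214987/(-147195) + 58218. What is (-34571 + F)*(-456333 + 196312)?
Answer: -905116239158192/147195 ≈ -6.1491e+9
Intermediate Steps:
F = 8569613497/147195 (F = -214987*(-1/147195) + 58218 = 214987/147195 + 58218 = 8569613497/147195 ≈ 58219.)
(-34571 + F)*(-456333 + 196312) = (-34571 + 8569613497/147195)*(-456333 + 196312) = (3480935152/147195)*(-260021) = -905116239158192/147195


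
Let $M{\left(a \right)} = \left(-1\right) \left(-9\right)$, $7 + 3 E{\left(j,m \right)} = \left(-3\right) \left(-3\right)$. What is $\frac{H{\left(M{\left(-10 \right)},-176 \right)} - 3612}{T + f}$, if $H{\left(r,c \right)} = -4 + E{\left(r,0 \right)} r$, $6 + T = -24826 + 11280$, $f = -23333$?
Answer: $\frac{722}{7377} \approx 0.097872$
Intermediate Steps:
$E{\left(j,m \right)} = \frac{2}{3}$ ($E{\left(j,m \right)} = - \frac{7}{3} + \frac{\left(-3\right) \left(-3\right)}{3} = - \frac{7}{3} + \frac{1}{3} \cdot 9 = - \frac{7}{3} + 3 = \frac{2}{3}$)
$M{\left(a \right)} = 9$
$T = -13552$ ($T = -6 + \left(-24826 + 11280\right) = -6 - 13546 = -13552$)
$H{\left(r,c \right)} = -4 + \frac{2 r}{3}$
$\frac{H{\left(M{\left(-10 \right)},-176 \right)} - 3612}{T + f} = \frac{\left(-4 + \frac{2}{3} \cdot 9\right) - 3612}{-13552 - 23333} = \frac{\left(-4 + 6\right) - 3612}{-36885} = \left(2 - 3612\right) \left(- \frac{1}{36885}\right) = \left(-3610\right) \left(- \frac{1}{36885}\right) = \frac{722}{7377}$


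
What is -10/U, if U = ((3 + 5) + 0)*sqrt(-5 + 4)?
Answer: 5*I/4 ≈ 1.25*I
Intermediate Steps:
U = 8*I (U = (8 + 0)*sqrt(-1) = 8*I ≈ 8.0*I)
-10/U = -10*(-I/8) = -(-5)*I/4 = 5*I/4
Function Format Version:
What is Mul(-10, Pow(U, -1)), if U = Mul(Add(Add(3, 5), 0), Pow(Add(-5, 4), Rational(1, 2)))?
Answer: Mul(Rational(5, 4), I) ≈ Mul(1.2500, I)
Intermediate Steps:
U = Mul(8, I) (U = Mul(Add(8, 0), Pow(-1, Rational(1, 2))) = Mul(8, I) ≈ Mul(8.0000, I))
Mul(-10, Pow(U, -1)) = Mul(-10, Pow(Mul(8, I), -1)) = Mul(-10, Mul(Rational(-1, 8), I)) = Mul(Rational(5, 4), I)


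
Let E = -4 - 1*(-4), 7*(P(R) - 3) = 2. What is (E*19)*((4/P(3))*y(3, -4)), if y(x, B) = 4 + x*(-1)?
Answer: 0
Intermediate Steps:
y(x, B) = 4 - x
P(R) = 23/7 (P(R) = 3 + (⅐)*2 = 3 + 2/7 = 23/7)
E = 0 (E = -4 + 4 = 0)
(E*19)*((4/P(3))*y(3, -4)) = (0*19)*((4/(23/7))*(4 - 1*3)) = 0*((4*(7/23))*(4 - 3)) = 0*((28/23)*1) = 0*(28/23) = 0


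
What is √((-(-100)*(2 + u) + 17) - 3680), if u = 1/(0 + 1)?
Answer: I*√3363 ≈ 57.991*I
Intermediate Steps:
u = 1 (u = 1/1 = 1)
√((-(-100)*(2 + u) + 17) - 3680) = √((-(-100)*(2 + 1) + 17) - 3680) = √((-(-100)*3 + 17) - 3680) = √((-20*(-15) + 17) - 3680) = √((300 + 17) - 3680) = √(317 - 3680) = √(-3363) = I*√3363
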